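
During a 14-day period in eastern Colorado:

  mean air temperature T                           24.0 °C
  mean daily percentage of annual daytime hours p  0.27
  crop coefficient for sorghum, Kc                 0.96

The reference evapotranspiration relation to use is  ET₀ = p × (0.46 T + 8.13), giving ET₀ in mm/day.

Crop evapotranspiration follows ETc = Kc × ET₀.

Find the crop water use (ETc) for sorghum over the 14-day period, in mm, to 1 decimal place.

69.6 mm

ET₀ = 0.27 × (0.46 × 24.0 + 8.13) = 0.27 × 19.170 = 5.1759 mm/d
ETc = Kc × ET₀ = 0.96 × 5.1759 = 4.9689 mm/d
Over 14 days: 4.9689 × 14 = 69.565 mm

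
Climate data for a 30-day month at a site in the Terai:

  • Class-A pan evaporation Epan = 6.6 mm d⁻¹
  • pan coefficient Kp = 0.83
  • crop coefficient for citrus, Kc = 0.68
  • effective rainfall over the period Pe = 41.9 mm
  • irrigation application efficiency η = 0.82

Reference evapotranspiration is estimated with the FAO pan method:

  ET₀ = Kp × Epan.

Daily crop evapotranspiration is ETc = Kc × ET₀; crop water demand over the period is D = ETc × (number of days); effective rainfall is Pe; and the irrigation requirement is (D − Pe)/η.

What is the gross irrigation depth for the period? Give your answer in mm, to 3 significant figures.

ET₀ = 0.83 × 6.6 = 5.4780 mm/d
ETc = Kc × ET₀ = 0.68 × 5.4780 = 3.7250 mm/d
Crop demand D = ETc × 30 d = 3.7250 × 30 = 111.750 mm
D − Pe = 111.750 − 41.9 = 69.850 mm
Gross irrigation = 69.850 / 0.82 = 85.183 mm

85.2 mm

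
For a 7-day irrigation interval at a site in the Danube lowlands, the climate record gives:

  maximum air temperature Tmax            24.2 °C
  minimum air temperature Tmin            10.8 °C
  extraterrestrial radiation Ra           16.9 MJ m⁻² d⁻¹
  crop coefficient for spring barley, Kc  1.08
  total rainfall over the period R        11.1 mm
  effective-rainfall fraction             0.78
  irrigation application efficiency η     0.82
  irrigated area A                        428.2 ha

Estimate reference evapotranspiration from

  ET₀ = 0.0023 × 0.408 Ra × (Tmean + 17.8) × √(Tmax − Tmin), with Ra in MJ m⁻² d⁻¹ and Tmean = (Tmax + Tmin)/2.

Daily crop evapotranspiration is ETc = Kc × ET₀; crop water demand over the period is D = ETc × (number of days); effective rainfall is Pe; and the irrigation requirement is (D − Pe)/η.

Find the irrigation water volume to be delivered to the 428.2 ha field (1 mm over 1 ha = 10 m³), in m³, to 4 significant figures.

35690 m³

Tmean = (24.2 + 10.8)/2 = 17.50 °C
0.408 Ra = 0.408 × 16.9 = 6.8952 mm/d equivalent
ET₀ = 0.0023 × 6.8952 × (17.50 + 17.8) × √13.4 = 0.0023 × 6.8952 × 35.30 × 3.6606 = 2.0493 mm/d
ETc = Kc × ET₀ = 1.08 × 2.0493 = 2.2132 mm/d
Crop demand D = ETc × 7 d = 2.2132 × 7 = 15.492 mm
Pe = 0.78 × 11.1 = 8.658 mm
D − Pe = 15.492 − 8.658 = 6.834 mm
Gross irrigation = 6.834 / 0.82 = 8.334 mm
Volume = 8.334 mm × 428.2 ha × 10 = 35686.2 m³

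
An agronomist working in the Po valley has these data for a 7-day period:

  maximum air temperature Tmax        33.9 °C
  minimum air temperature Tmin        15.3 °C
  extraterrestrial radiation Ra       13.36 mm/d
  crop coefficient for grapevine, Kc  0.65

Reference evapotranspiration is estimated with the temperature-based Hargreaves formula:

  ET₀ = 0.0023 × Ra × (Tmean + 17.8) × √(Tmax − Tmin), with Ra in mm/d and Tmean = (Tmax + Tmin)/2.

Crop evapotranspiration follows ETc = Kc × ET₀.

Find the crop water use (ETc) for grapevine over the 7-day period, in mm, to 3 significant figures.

25.6 mm

Tmean = (33.9 + 15.3)/2 = 24.60 °C
ET₀ = 0.0023 × 13.36 × (24.60 + 17.8) × √18.6 = 0.0023 × 13.36 × 42.40 × 4.3128 = 5.6190 mm/d
ETc = Kc × ET₀ = 0.65 × 5.6190 = 3.6524 mm/d
Over 7 days: 3.6524 × 7 = 25.567 mm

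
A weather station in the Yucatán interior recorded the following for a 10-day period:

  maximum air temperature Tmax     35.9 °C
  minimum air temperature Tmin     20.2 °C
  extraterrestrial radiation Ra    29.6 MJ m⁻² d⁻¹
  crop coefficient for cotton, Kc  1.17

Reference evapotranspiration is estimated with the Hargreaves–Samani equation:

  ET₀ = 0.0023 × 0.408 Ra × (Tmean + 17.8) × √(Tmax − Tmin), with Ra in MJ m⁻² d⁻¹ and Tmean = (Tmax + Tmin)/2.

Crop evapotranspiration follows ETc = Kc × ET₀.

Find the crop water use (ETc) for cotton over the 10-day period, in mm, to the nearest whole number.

Tmean = (35.9 + 20.2)/2 = 28.05 °C
0.408 Ra = 0.408 × 29.6 = 12.0768 mm/d equivalent
ET₀ = 0.0023 × 12.0768 × (28.05 + 17.8) × √15.7 = 0.0023 × 12.0768 × 45.85 × 3.9623 = 5.0462 mm/d
ETc = Kc × ET₀ = 1.17 × 5.0462 = 5.9041 mm/d
Over 10 days: 5.9041 × 10 = 59.041 mm

59 mm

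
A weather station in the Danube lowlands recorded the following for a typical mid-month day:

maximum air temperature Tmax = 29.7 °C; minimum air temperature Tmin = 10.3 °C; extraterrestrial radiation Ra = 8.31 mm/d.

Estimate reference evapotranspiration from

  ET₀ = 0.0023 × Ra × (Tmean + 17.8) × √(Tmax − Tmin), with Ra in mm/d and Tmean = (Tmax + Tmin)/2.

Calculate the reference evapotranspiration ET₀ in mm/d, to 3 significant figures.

Tmean = (29.7 + 10.3)/2 = 20.00 °C
ET₀ = 0.0023 × 8.31 × (20.00 + 17.8) × √19.4 = 0.0023 × 8.31 × 37.80 × 4.4045 = 3.1821 mm/d

3.18 mm/d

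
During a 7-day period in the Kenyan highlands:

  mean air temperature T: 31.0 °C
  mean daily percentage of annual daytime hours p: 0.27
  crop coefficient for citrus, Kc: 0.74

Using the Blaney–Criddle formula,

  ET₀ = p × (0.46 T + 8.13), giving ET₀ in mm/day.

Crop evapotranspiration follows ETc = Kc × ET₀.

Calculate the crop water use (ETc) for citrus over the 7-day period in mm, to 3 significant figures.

ET₀ = 0.27 × (0.46 × 31.0 + 8.13) = 0.27 × 22.390 = 6.0453 mm/d
ETc = Kc × ET₀ = 0.74 × 6.0453 = 4.4735 mm/d
Over 7 days: 4.4735 × 7 = 31.315 mm

31.3 mm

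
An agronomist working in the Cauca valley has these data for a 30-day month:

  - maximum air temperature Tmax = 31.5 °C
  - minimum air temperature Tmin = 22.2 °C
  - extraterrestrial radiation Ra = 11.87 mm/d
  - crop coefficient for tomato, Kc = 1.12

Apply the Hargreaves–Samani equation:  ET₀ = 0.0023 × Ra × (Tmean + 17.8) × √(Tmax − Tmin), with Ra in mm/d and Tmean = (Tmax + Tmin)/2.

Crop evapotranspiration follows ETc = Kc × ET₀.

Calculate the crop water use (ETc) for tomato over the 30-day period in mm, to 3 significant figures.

125 mm

Tmean = (31.5 + 22.2)/2 = 26.85 °C
ET₀ = 0.0023 × 11.87 × (26.85 + 17.8) × √9.3 = 0.0023 × 11.87 × 44.65 × 3.0496 = 3.7174 mm/d
ETc = Kc × ET₀ = 1.12 × 3.7174 = 4.1635 mm/d
Over 30 days: 4.1635 × 30 = 124.905 mm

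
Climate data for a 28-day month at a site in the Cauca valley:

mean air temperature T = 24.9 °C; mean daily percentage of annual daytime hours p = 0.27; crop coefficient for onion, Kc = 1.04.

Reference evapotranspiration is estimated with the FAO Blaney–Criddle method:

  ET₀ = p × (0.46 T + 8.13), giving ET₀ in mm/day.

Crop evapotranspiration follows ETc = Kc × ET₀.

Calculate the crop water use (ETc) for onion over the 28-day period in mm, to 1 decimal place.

154.0 mm

ET₀ = 0.27 × (0.46 × 24.9 + 8.13) = 0.27 × 19.584 = 5.2877 mm/d
ETc = Kc × ET₀ = 1.04 × 5.2877 = 5.4992 mm/d
Over 28 days: 5.4992 × 28 = 153.978 mm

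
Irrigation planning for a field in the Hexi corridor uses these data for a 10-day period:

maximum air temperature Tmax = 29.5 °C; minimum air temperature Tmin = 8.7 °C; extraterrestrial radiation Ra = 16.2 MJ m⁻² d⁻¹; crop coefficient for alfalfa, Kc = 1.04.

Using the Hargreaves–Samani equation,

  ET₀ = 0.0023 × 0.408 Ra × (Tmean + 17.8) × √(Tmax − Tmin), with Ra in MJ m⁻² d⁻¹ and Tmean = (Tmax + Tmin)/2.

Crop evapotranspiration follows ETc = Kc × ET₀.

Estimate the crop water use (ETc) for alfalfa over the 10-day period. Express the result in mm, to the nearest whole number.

27 mm

Tmean = (29.5 + 8.7)/2 = 19.10 °C
0.408 Ra = 0.408 × 16.2 = 6.6096 mm/d equivalent
ET₀ = 0.0023 × 6.6096 × (19.10 + 17.8) × √20.8 = 0.0023 × 6.6096 × 36.90 × 4.5607 = 2.5584 mm/d
ETc = Kc × ET₀ = 1.04 × 2.5584 = 2.6607 mm/d
Over 10 days: 2.6607 × 10 = 26.607 mm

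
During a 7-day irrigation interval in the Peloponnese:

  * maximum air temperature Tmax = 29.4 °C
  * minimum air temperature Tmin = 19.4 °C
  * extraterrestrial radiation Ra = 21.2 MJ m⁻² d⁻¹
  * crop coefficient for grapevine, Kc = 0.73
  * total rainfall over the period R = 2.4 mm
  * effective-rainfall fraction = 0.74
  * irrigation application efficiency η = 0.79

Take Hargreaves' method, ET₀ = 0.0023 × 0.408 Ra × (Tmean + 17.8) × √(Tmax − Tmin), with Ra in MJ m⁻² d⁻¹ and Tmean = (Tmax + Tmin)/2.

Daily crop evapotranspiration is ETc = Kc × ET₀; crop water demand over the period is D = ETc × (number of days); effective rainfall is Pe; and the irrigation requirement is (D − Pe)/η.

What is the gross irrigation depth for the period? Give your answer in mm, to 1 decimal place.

Tmean = (29.4 + 19.4)/2 = 24.40 °C
0.408 Ra = 0.408 × 21.2 = 8.6496 mm/d equivalent
ET₀ = 0.0023 × 8.6496 × (24.40 + 17.8) × √10.0 = 0.0023 × 8.6496 × 42.20 × 3.1623 = 2.6548 mm/d
ETc = Kc × ET₀ = 0.73 × 2.6548 = 1.9380 mm/d
Crop demand D = ETc × 7 d = 1.9380 × 7 = 13.566 mm
Pe = 0.74 × 2.4 = 1.776 mm
D − Pe = 13.566 − 1.776 = 11.790 mm
Gross irrigation = 11.790 / 0.79 = 14.924 mm

14.9 mm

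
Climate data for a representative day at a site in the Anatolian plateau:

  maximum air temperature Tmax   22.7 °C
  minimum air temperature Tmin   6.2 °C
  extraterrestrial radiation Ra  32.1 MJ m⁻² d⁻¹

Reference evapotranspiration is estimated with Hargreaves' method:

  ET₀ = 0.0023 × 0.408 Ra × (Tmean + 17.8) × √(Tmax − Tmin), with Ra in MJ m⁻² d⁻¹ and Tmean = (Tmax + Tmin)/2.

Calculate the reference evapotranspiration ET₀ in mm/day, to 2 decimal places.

Tmean = (22.7 + 6.2)/2 = 14.45 °C
0.408 Ra = 0.408 × 32.1 = 13.0968 mm/d equivalent
ET₀ = 0.0023 × 13.0968 × (14.45 + 17.8) × √16.5 = 0.0023 × 13.0968 × 32.25 × 4.0620 = 3.9461 mm/d

3.95 mm/day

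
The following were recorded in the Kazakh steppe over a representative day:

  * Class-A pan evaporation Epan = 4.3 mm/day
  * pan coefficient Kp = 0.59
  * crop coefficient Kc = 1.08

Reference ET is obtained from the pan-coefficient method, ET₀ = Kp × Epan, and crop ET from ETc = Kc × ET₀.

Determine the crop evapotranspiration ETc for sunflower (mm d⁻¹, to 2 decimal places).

2.74 mm d⁻¹

ET₀ = 0.59 × 4.3 = 2.5370 mm/d
ETc = Kc × ET₀ = 1.08 × 2.5370 = 2.7400 mm/d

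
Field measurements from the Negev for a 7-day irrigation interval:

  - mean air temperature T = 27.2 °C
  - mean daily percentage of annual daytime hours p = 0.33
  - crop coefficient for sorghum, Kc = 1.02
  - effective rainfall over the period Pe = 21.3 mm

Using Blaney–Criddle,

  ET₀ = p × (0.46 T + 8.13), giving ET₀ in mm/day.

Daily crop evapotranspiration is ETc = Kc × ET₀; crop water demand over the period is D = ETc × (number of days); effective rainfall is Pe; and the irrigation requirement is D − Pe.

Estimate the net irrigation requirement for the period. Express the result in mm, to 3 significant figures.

27.3 mm

ET₀ = 0.33 × (0.46 × 27.2 + 8.13) = 0.33 × 20.642 = 6.8119 mm/d
ETc = Kc × ET₀ = 1.02 × 6.8119 = 6.9481 mm/d
Crop demand D = ETc × 7 d = 6.9481 × 7 = 48.637 mm
D − Pe = 48.637 − 21.3 = 27.337 mm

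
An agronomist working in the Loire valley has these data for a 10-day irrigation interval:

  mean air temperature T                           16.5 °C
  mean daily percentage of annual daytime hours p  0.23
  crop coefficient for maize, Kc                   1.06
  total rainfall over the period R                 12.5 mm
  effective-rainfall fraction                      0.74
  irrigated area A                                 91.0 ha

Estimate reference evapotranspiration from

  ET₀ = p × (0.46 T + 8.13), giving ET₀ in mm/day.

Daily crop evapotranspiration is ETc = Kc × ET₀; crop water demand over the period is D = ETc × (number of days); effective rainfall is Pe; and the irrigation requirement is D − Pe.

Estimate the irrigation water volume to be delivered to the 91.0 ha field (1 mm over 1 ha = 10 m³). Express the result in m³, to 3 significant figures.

ET₀ = 0.23 × (0.46 × 16.5 + 8.13) = 0.23 × 15.720 = 3.6156 mm/d
ETc = Kc × ET₀ = 1.06 × 3.6156 = 3.8325 mm/d
Crop demand D = ETc × 10 d = 3.8325 × 10 = 38.325 mm
Pe = 0.74 × 12.5 = 9.250 mm
D − Pe = 38.325 − 9.250 = 29.075 mm
Volume = 29.075 mm × 91.0 ha × 10 = 26458.3 m³

26500 m³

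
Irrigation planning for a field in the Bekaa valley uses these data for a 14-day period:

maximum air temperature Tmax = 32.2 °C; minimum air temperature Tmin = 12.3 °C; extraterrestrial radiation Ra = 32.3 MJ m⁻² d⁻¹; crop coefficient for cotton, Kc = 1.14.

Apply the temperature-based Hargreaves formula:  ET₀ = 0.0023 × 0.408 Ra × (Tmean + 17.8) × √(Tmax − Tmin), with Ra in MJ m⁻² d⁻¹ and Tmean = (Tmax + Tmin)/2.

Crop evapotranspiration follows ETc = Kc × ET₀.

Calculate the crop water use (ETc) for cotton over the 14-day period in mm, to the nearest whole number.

Tmean = (32.2 + 12.3)/2 = 22.25 °C
0.408 Ra = 0.408 × 32.3 = 13.1784 mm/d equivalent
ET₀ = 0.0023 × 13.1784 × (22.25 + 17.8) × √19.9 = 0.0023 × 13.1784 × 40.05 × 4.4609 = 5.4152 mm/d
ETc = Kc × ET₀ = 1.14 × 5.4152 = 6.1733 mm/d
Over 14 days: 6.1733 × 14 = 86.426 mm

86 mm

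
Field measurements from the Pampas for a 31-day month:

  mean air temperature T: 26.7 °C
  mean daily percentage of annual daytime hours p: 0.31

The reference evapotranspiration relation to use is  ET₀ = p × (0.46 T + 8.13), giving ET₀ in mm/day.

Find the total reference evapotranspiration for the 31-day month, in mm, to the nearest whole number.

196 mm

ET₀ = 0.31 × (0.46 × 26.7 + 8.13) = 0.31 × 20.412 = 6.3277 mm/d
Monthly total = 6.3277 × 31 = 196.159 mm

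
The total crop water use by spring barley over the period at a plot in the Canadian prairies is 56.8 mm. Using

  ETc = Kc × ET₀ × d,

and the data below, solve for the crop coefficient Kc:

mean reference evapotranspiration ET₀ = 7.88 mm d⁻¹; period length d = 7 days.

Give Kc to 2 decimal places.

ETc = Kc × ET₀ × d  ⇒  Kc = ETc / (ET₀ × d)
Kc = 56.8 / (7.88 × 7) = 56.8 / 55.16 = 1.0297

1.03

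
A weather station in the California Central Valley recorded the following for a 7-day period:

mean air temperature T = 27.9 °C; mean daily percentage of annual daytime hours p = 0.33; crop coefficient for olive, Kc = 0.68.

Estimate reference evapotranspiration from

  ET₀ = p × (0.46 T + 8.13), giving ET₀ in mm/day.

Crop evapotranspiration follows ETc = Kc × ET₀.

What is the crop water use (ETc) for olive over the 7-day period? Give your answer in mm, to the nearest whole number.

ET₀ = 0.33 × (0.46 × 27.9 + 8.13) = 0.33 × 20.964 = 6.9181 mm/d
ETc = Kc × ET₀ = 0.68 × 6.9181 = 4.7043 mm/d
Over 7 days: 4.7043 × 7 = 32.930 mm

33 mm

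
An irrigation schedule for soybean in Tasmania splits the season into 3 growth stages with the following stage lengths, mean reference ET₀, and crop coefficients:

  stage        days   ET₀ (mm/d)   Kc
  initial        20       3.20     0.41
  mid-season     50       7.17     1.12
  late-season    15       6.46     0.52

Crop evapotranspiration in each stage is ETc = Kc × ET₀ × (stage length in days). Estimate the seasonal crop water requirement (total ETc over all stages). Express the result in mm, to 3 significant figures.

initial: 0.41 × 3.20 × 20 = 26.24 mm
mid-season: 1.12 × 7.17 × 50 = 401.52 mm
late-season: 0.52 × 6.46 × 15 = 50.39 mm
Seasonal total = 478.15 mm

478 mm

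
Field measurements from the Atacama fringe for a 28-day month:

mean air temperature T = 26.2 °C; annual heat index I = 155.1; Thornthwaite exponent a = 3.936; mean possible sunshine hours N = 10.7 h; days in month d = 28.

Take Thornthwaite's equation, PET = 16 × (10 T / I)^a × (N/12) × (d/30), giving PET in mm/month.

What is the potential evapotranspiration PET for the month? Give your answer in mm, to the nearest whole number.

10T/I = 10 × 26.2 / 155.1 = 1.6892
(10T/I)^a = 1.6892^3.936 = 7.8732
Uncorrected PET = 16 × 7.8732 = 125.971 mm
Correction = (N/12)(d/30) = (10.7/12)(28/30) = 0.8322
PET = 125.971 × 0.8322 = 104.833 mm/month

105 mm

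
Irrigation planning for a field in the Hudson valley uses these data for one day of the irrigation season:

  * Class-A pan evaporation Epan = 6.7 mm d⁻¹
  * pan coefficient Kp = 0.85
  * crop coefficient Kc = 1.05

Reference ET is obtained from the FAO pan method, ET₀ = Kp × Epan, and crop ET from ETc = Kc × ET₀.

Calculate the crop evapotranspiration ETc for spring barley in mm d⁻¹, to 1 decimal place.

ET₀ = 0.85 × 6.7 = 5.6950 mm/d
ETc = Kc × ET₀ = 1.05 × 5.6950 = 5.9798 mm/d

6.0 mm d⁻¹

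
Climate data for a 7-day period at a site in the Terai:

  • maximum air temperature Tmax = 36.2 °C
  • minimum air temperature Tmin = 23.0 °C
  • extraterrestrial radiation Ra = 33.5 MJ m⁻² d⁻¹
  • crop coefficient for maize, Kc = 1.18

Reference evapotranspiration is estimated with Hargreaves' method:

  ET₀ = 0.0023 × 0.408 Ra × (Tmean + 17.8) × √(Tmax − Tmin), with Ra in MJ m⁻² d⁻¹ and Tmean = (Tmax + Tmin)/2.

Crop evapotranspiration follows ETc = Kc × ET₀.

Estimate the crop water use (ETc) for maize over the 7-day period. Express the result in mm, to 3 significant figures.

44.7 mm

Tmean = (36.2 + 23.0)/2 = 29.60 °C
0.408 Ra = 0.408 × 33.5 = 13.6680 mm/d equivalent
ET₀ = 0.0023 × 13.6680 × (29.60 + 17.8) × √13.2 = 0.0023 × 13.6680 × 47.40 × 3.6332 = 5.4138 mm/d
ETc = Kc × ET₀ = 1.18 × 5.4138 = 6.3883 mm/d
Over 7 days: 6.3883 × 7 = 44.718 mm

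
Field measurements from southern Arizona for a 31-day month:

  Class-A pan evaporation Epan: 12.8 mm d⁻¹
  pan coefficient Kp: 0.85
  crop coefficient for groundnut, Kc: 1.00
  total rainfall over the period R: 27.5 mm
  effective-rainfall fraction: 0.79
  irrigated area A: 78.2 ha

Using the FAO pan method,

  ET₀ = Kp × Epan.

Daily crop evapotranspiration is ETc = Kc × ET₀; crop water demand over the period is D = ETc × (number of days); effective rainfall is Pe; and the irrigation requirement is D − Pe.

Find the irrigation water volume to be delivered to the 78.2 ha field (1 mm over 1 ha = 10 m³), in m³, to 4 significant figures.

ET₀ = 0.85 × 12.8 = 10.8800 mm/d
ETc = Kc × ET₀ = 1.00 × 10.8800 = 10.8800 mm/d
Crop demand D = ETc × 31 d = 10.8800 × 31 = 337.280 mm
Pe = 0.79 × 27.5 = 21.725 mm
D − Pe = 337.280 − 21.725 = 315.555 mm
Volume = 315.555 mm × 78.2 ha × 10 = 246764.0 m³

246800 m³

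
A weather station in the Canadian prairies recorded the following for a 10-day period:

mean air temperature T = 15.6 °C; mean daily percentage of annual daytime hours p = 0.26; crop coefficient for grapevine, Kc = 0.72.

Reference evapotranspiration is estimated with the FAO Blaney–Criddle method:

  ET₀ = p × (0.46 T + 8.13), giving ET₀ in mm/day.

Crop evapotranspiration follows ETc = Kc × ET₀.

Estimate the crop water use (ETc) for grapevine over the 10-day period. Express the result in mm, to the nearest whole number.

ET₀ = 0.26 × (0.46 × 15.6 + 8.13) = 0.26 × 15.306 = 3.9796 mm/d
ETc = Kc × ET₀ = 0.72 × 3.9796 = 2.8653 mm/d
Over 10 days: 2.8653 × 10 = 28.653 mm

29 mm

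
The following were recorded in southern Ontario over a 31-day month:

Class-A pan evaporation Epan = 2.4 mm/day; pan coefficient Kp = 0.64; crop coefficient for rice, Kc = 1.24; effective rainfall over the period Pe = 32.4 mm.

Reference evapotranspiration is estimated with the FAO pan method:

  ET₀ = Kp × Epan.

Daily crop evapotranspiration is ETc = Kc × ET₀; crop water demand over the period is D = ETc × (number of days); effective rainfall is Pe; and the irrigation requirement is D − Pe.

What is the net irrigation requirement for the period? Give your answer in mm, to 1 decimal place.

26.6 mm

ET₀ = 0.64 × 2.4 = 1.5360 mm/d
ETc = Kc × ET₀ = 1.24 × 1.5360 = 1.9046 mm/d
Crop demand D = ETc × 31 d = 1.9046 × 31 = 59.043 mm
D − Pe = 59.043 − 32.4 = 26.643 mm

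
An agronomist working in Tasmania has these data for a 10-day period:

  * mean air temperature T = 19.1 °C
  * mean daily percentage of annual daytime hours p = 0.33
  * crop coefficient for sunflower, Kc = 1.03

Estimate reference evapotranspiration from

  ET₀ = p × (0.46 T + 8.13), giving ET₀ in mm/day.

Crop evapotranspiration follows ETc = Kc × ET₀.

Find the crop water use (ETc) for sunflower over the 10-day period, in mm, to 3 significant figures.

ET₀ = 0.33 × (0.46 × 19.1 + 8.13) = 0.33 × 16.916 = 5.5823 mm/d
ETc = Kc × ET₀ = 1.03 × 5.5823 = 5.7498 mm/d
Over 10 days: 5.7498 × 10 = 57.498 mm

57.5 mm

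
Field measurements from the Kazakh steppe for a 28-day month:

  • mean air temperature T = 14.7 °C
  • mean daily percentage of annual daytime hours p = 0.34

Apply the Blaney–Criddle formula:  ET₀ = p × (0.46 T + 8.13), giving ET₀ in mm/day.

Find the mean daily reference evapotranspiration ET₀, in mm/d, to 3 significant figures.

ET₀ = 0.34 × (0.46 × 14.7 + 8.13) = 0.34 × 14.892 = 5.0633 mm/d

5.06 mm/d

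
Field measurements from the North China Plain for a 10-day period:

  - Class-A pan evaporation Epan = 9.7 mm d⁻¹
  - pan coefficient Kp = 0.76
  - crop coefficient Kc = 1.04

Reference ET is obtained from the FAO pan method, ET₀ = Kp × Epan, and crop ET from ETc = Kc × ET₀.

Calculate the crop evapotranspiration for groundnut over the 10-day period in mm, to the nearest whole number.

ET₀ = 0.76 × 9.7 = 7.3720 mm/d
ETc = Kc × ET₀ = 1.04 × 7.3720 = 7.6669 mm/d
Over 10 days: 7.6669 × 10 = 76.669 mm

77 mm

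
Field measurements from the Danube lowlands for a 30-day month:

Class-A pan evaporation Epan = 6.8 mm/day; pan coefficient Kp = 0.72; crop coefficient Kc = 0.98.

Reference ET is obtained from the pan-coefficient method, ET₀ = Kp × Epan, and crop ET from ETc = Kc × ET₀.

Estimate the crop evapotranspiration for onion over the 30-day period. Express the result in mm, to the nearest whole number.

ET₀ = 0.72 × 6.8 = 4.8960 mm/d
ETc = Kc × ET₀ = 0.98 × 4.8960 = 4.7981 mm/d
Over 30 days: 4.7981 × 30 = 143.943 mm

144 mm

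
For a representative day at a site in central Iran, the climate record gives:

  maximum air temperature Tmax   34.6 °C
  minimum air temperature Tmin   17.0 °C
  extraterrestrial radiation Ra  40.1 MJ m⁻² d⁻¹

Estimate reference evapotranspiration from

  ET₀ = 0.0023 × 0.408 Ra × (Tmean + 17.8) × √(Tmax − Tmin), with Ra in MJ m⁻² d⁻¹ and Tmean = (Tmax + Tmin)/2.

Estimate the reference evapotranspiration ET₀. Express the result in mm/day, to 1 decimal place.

6.9 mm/day

Tmean = (34.6 + 17.0)/2 = 25.80 °C
0.408 Ra = 0.408 × 40.1 = 16.3608 mm/d equivalent
ET₀ = 0.0023 × 16.3608 × (25.80 + 17.8) × √17.6 = 0.0023 × 16.3608 × 43.60 × 4.1952 = 6.8829 mm/d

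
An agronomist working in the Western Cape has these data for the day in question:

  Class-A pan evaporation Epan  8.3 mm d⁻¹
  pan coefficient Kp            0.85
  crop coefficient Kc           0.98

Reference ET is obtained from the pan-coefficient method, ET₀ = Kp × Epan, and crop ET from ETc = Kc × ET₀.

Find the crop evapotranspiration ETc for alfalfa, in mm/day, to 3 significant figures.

6.91 mm/day

ET₀ = 0.85 × 8.3 = 7.0550 mm/d
ETc = Kc × ET₀ = 0.98 × 7.0550 = 6.9139 mm/d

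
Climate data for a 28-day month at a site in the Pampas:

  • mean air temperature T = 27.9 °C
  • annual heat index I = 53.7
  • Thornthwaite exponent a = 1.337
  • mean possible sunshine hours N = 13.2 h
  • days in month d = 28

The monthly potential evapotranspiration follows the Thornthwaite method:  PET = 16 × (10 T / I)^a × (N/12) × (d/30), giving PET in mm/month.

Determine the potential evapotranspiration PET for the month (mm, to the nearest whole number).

10T/I = 10 × 27.9 / 53.7 = 5.1955
(10T/I)^a = 5.1955^1.337 = 9.0530
Uncorrected PET = 16 × 9.0530 = 144.848 mm
Correction = (N/12)(d/30) = (13.2/12)(28/30) = 1.0267
PET = 144.848 × 1.0267 = 148.715 mm/month

149 mm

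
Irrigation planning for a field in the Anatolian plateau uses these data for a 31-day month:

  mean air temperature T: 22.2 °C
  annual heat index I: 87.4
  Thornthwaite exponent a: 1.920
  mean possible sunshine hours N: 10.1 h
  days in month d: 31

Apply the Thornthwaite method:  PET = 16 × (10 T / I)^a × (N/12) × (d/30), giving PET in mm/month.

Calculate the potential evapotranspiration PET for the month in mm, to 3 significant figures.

10T/I = 10 × 22.2 / 87.4 = 2.5400
(10T/I)^a = 2.5400^1.920 = 5.9880
Uncorrected PET = 16 × 5.9880 = 95.808 mm
Correction = (N/12)(d/30) = (10.1/12)(31/30) = 0.8697
PET = 95.808 × 0.8697 = 83.324 mm/month

83.3 mm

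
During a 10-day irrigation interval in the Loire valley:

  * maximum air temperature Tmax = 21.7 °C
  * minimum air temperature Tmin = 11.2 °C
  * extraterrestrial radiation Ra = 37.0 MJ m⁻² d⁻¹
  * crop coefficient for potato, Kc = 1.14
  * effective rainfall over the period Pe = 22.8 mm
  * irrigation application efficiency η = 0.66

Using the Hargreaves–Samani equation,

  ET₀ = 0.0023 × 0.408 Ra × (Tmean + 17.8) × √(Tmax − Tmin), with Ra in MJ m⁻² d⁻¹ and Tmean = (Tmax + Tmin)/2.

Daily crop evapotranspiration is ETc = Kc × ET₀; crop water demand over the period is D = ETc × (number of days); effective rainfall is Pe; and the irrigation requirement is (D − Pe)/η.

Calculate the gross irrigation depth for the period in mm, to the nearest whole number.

Tmean = (21.7 + 11.2)/2 = 16.45 °C
0.408 Ra = 0.408 × 37.0 = 15.0960 mm/d equivalent
ET₀ = 0.0023 × 15.0960 × (16.45 + 17.8) × √10.5 = 0.0023 × 15.0960 × 34.25 × 3.2404 = 3.8534 mm/d
ETc = Kc × ET₀ = 1.14 × 3.8534 = 4.3929 mm/d
Crop demand D = ETc × 10 d = 4.3929 × 10 = 43.929 mm
D − Pe = 43.929 − 22.8 = 21.129 mm
Gross irrigation = 21.129 / 0.66 = 32.014 mm

32 mm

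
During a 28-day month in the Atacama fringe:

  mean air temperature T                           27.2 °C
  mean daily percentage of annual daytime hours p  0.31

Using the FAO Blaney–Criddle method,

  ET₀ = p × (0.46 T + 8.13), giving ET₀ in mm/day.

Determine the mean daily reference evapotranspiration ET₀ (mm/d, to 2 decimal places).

ET₀ = 0.31 × (0.46 × 27.2 + 8.13) = 0.31 × 20.642 = 6.3990 mm/d

6.40 mm/d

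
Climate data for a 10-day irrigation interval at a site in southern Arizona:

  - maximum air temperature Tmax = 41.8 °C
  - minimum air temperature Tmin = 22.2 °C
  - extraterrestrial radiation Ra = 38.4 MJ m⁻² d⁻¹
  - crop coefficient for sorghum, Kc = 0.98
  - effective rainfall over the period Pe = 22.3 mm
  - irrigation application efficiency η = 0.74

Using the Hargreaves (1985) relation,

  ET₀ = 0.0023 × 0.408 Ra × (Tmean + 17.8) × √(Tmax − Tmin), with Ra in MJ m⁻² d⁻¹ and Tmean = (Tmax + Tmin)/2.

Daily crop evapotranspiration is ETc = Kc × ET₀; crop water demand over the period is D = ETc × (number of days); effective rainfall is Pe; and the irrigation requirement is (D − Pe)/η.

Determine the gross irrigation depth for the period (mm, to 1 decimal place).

Tmean = (41.8 + 22.2)/2 = 32.00 °C
0.408 Ra = 0.408 × 38.4 = 15.6672 mm/d equivalent
ET₀ = 0.0023 × 15.6672 × (32.00 + 17.8) × √19.6 = 0.0023 × 15.6672 × 49.80 × 4.4272 = 7.9447 mm/d
ETc = Kc × ET₀ = 0.98 × 7.9447 = 7.7858 mm/d
Crop demand D = ETc × 10 d = 7.7858 × 10 = 77.858 mm
D − Pe = 77.858 − 22.3 = 55.558 mm
Gross irrigation = 55.558 / 0.74 = 75.078 mm

75.1 mm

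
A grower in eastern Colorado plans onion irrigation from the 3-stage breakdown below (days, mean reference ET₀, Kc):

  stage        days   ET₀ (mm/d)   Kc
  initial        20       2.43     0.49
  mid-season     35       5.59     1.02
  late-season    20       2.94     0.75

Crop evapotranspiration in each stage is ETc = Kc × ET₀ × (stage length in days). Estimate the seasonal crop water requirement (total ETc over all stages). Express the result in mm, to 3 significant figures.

initial: 0.49 × 2.43 × 20 = 23.81 mm
mid-season: 1.02 × 5.59 × 35 = 199.56 mm
late-season: 0.75 × 2.94 × 20 = 44.10 mm
Seasonal total = 267.47 mm

267 mm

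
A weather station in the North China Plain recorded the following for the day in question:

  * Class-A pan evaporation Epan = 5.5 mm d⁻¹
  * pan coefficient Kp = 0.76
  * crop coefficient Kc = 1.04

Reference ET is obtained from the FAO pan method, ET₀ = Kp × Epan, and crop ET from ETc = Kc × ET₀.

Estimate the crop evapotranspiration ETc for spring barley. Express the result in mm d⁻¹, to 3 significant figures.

ET₀ = 0.76 × 5.5 = 4.1800 mm/d
ETc = Kc × ET₀ = 1.04 × 4.1800 = 4.3472 mm/d

4.35 mm d⁻¹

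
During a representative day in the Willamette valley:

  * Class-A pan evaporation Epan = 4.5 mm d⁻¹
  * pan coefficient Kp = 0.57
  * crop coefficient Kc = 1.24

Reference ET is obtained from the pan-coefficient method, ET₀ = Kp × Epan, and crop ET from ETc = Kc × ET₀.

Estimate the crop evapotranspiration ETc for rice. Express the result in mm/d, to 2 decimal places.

ET₀ = 0.57 × 4.5 = 2.5650 mm/d
ETc = Kc × ET₀ = 1.24 × 2.5650 = 3.1806 mm/d

3.18 mm/d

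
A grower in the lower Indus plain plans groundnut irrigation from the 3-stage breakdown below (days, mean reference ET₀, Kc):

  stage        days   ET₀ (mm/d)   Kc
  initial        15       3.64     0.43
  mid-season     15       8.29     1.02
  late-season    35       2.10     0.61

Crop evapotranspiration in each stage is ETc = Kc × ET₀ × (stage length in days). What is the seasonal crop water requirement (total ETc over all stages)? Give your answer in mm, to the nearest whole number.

195 mm

initial: 0.43 × 3.64 × 15 = 23.48 mm
mid-season: 1.02 × 8.29 × 15 = 126.84 mm
late-season: 0.61 × 2.10 × 35 = 44.84 mm
Seasonal total = 195.16 mm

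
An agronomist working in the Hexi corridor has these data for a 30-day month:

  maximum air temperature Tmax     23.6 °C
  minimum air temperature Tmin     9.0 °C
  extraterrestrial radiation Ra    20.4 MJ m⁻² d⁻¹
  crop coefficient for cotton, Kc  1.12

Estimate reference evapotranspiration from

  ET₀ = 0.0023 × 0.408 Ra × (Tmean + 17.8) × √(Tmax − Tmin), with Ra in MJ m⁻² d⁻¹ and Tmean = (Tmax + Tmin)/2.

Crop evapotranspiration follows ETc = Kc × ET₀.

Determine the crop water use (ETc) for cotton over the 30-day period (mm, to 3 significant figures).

Tmean = (23.6 + 9.0)/2 = 16.30 °C
0.408 Ra = 0.408 × 20.4 = 8.3232 mm/d equivalent
ET₀ = 0.0023 × 8.3232 × (16.30 + 17.8) × √14.6 = 0.0023 × 8.3232 × 34.10 × 3.8210 = 2.4943 mm/d
ETc = Kc × ET₀ = 1.12 × 2.4943 = 2.7936 mm/d
Over 30 days: 2.7936 × 30 = 83.808 mm

83.8 mm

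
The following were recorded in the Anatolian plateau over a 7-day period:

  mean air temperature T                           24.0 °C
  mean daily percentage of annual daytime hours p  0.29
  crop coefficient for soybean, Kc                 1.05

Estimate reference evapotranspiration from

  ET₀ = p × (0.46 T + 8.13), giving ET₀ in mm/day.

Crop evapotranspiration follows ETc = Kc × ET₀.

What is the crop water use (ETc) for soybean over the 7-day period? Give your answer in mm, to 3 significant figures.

40.9 mm

ET₀ = 0.29 × (0.46 × 24.0 + 8.13) = 0.29 × 19.170 = 5.5593 mm/d
ETc = Kc × ET₀ = 1.05 × 5.5593 = 5.8373 mm/d
Over 7 days: 5.8373 × 7 = 40.861 mm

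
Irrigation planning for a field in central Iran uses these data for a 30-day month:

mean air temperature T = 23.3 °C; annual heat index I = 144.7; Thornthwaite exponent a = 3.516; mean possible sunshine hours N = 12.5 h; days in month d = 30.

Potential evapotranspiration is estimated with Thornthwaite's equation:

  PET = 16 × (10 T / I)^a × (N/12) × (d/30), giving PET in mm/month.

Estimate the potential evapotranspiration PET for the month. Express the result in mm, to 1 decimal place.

10T/I = 10 × 23.3 / 144.7 = 1.6102
(10T/I)^a = 1.6102^3.516 = 5.3381
Uncorrected PET = 16 × 5.3381 = 85.410 mm
Correction = (N/12)(d/30) = (12.5/12)(30/30) = 1.0417
PET = 85.410 × 1.0417 = 88.972 mm/month

89.0 mm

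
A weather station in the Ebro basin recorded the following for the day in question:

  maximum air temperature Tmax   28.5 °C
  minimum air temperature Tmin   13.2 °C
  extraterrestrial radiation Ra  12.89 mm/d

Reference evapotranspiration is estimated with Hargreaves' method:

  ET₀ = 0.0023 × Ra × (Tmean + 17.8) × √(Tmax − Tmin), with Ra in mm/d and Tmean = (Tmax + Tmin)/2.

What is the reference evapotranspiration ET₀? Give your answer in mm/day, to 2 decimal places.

4.48 mm/day

Tmean = (28.5 + 13.2)/2 = 20.85 °C
ET₀ = 0.0023 × 12.89 × (20.85 + 17.8) × √15.3 = 0.0023 × 12.89 × 38.65 × 3.9115 = 4.4820 mm/d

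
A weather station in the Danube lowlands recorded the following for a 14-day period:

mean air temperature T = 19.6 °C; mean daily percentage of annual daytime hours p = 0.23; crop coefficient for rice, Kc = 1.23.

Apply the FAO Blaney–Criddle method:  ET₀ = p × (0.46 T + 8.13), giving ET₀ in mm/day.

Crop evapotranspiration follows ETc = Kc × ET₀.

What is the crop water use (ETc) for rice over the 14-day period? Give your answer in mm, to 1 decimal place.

ET₀ = 0.23 × (0.46 × 19.6 + 8.13) = 0.23 × 17.146 = 3.9436 mm/d
ETc = Kc × ET₀ = 1.23 × 3.9436 = 4.8506 mm/d
Over 14 days: 4.8506 × 14 = 67.908 mm

67.9 mm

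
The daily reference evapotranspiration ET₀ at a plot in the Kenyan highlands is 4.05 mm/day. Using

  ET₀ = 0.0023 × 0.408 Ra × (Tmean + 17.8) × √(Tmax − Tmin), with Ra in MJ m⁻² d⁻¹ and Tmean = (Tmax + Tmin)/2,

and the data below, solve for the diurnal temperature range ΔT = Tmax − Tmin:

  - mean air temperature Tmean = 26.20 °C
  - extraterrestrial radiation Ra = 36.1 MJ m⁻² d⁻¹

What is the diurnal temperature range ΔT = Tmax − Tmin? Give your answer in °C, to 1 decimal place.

√ΔT = ET₀ / [0.0023 × 0.408 × Ra × (Tmean+17.8)] = 4.05 / (0.0023 × 14.7288 × 44.00) = 2.7171
ΔT = 2.7171² = 7.383 °C

7.4 °C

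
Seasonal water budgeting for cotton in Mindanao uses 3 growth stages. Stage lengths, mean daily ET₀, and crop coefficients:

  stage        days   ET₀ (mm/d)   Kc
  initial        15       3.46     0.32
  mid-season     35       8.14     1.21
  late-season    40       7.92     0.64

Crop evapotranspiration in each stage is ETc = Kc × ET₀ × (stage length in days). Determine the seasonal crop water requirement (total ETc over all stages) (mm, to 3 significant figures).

564 mm

initial: 0.32 × 3.46 × 15 = 16.61 mm
mid-season: 1.21 × 8.14 × 35 = 344.73 mm
late-season: 0.64 × 7.92 × 40 = 202.75 mm
Seasonal total = 564.09 mm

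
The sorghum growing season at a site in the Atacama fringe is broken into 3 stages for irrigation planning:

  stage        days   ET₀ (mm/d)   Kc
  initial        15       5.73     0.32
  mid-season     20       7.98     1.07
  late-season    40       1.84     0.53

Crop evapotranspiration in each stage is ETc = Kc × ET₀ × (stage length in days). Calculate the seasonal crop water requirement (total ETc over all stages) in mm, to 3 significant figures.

237 mm

initial: 0.32 × 5.73 × 15 = 27.50 mm
mid-season: 1.07 × 7.98 × 20 = 170.77 mm
late-season: 0.53 × 1.84 × 40 = 39.01 mm
Seasonal total = 237.28 mm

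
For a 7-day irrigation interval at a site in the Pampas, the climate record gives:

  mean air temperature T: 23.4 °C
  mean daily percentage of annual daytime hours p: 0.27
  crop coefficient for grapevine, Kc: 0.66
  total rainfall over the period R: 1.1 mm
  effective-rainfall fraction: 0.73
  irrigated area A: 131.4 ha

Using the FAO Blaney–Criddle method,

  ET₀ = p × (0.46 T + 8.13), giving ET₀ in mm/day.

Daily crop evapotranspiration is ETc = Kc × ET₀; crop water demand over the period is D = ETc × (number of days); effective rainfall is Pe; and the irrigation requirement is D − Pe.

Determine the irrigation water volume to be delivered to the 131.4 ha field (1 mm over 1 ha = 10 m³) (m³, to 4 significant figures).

29910 m³

ET₀ = 0.27 × (0.46 × 23.4 + 8.13) = 0.27 × 18.894 = 5.1014 mm/d
ETc = Kc × ET₀ = 0.66 × 5.1014 = 3.3669 mm/d
Crop demand D = ETc × 7 d = 3.3669 × 7 = 23.568 mm
Pe = 0.73 × 1.1 = 0.803 mm
D − Pe = 23.568 − 0.803 = 22.765 mm
Volume = 22.765 mm × 131.4 ha × 10 = 29913.2 m³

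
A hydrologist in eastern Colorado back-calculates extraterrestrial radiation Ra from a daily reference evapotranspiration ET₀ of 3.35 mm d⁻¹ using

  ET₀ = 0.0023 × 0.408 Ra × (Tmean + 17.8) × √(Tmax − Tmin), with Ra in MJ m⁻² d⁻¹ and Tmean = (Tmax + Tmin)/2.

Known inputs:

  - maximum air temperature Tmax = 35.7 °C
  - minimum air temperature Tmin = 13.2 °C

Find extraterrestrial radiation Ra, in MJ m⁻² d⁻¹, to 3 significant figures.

Tmean = (35.7+13.2)/2 = 24.45 °C; ΔT = 22.5
Ra = ET₀ / [0.0023 × 0.408 × (Tmean+17.8) × √ΔT]
   = 3.35 / (0.0023 × 0.408 × 42.25 × 4.7434) = 17.813 MJ m⁻² d⁻¹

17.8 MJ m⁻² d⁻¹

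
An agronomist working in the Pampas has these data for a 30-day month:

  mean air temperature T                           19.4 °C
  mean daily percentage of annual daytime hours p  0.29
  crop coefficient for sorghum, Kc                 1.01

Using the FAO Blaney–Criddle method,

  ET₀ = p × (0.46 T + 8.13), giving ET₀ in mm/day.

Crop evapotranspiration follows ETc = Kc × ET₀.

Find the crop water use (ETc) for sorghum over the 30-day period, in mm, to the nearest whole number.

150 mm

ET₀ = 0.29 × (0.46 × 19.4 + 8.13) = 0.29 × 17.054 = 4.9457 mm/d
ETc = Kc × ET₀ = 1.01 × 4.9457 = 4.9952 mm/d
Over 30 days: 4.9952 × 30 = 149.856 mm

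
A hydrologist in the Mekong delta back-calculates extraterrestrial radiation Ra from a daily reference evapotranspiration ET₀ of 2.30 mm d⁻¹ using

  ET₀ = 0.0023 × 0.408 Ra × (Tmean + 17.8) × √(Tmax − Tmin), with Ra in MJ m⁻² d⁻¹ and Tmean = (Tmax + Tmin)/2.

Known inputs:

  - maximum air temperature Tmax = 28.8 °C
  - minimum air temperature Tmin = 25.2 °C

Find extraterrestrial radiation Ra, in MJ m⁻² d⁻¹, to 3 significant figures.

28.8 MJ m⁻² d⁻¹

Tmean = (28.8+25.2)/2 = 27.00 °C; ΔT = 3.6
Ra = ET₀ / [0.0023 × 0.408 × (Tmean+17.8) × √ΔT]
   = 2.30 / (0.0023 × 0.408 × 44.80 × 1.8974) = 28.834 MJ m⁻² d⁻¹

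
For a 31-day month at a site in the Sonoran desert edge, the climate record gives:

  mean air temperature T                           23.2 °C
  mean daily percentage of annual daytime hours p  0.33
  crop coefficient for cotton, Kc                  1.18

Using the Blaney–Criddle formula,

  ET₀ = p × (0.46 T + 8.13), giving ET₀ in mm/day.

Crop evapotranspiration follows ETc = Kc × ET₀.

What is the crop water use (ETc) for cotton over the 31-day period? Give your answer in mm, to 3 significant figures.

227 mm

ET₀ = 0.33 × (0.46 × 23.2 + 8.13) = 0.33 × 18.802 = 6.2047 mm/d
ETc = Kc × ET₀ = 1.18 × 6.2047 = 7.3215 mm/d
Over 31 days: 7.3215 × 31 = 226.967 mm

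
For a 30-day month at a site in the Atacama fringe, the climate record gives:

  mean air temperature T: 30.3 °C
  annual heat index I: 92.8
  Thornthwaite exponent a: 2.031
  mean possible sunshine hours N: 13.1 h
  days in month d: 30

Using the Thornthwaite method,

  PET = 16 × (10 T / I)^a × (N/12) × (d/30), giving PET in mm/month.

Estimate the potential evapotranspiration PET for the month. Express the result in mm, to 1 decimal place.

193.2 mm

10T/I = 10 × 30.3 / 92.8 = 3.2651
(10T/I)^a = 3.2651^2.031 = 11.0592
Uncorrected PET = 16 × 11.0592 = 176.947 mm
Correction = (N/12)(d/30) = (13.1/12)(30/30) = 1.0917
PET = 176.947 × 1.0917 = 193.173 mm/month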